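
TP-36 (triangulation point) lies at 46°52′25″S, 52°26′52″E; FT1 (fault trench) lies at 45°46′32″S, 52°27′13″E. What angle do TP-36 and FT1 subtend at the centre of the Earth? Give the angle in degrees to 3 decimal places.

1.098°

TP-36: φ = -46.87361°, λ = +52.44778°
FT1: φ = -45.77556°, λ = +52.45361°
Δφ = 1.0981°,  Δλ = 0.0058°
a = sin²(Δφ/2) + cos φ₁ cos φ₂ sin²(Δλ/2) = 0.000092
c = 2·arcsin(√a) = 0.019165 rad = 1.0981°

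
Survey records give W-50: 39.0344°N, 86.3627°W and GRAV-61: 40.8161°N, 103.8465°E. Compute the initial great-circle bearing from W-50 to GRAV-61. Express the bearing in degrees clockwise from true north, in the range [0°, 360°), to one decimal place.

352.2°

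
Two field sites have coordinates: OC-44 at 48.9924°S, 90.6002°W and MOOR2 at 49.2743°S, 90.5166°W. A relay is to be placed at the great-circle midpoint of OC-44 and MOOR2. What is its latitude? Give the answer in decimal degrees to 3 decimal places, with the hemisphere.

Bx = cos φ₂ cos Δλ = 0.652438,  By = cos φ₂ sin Δλ = 0.000952
φₘ = atan2(sin φ₁ + sin φ₂, √((cos φ₁ + Bx)² + By²)) = -49.13336°
λₘ = λ₁ + atan2(By, cos φ₁ + Bx) = -90.55852°

49.133°S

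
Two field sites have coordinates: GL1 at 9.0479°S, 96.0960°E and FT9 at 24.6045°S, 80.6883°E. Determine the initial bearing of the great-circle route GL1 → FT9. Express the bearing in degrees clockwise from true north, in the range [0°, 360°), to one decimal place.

221.5°

Δλ = -15.4077°
y = sin Δλ · cos φ₂ = -0.241562
x = cos φ₁ sin φ₂ − sin φ₁ cos φ₂ cos Δλ = -0.273329
θ = atan2(y, x) = -138.5304° → 221.4696° (mod 360°)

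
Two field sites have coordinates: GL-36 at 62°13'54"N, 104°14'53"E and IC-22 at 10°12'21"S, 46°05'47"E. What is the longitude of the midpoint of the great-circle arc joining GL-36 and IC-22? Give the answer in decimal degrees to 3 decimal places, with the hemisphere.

63.932°E

GL-36: φ = +62.23167°, λ = +104.24806°
IC-22: φ = -10.20583°, λ = +46.09639°
Bx = cos φ₂ cos Δλ = 0.519323,  By = cos φ₂ sin Δλ = -0.836008
φₘ = atan2(sin φ₁ + sin φ₂, √((cos φ₁ + Bx)² + By²)) = 28.70817°
λₘ = λ₁ + atan2(By, cos φ₁ + Bx) = 63.93185°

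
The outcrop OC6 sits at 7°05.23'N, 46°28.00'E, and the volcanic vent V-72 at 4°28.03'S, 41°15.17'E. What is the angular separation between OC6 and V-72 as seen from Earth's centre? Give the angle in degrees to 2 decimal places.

OC6: φ = +7.08717°, λ = +46.46667°
V-72: φ = -4.46717°, λ = +41.25283°
Δφ = -11.5543°,  Δλ = -5.2138°
a = sin²(Δφ/2) + cos φ₁ cos φ₂ sin²(Δλ/2) = 0.012179
c = 2·arcsin(√a) = 0.221169 rad = 12.6720°

12.67°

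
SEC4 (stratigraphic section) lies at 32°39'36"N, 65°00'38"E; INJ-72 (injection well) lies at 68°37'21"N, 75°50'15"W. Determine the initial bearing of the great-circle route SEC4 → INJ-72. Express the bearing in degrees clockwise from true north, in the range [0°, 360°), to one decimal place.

346.2°

SEC4: φ = +32.66000°, λ = +65.01056°
INJ-72: φ = +68.62250°, λ = -75.83750°
Δλ = -140.8481°
y = sin Δλ · cos φ₂ = -0.230145
x = cos φ₁ sin φ₂ − sin φ₁ cos φ₂ cos Δλ = 0.936508
θ = atan2(y, x) = -13.8067° → 346.1933° (mod 360°)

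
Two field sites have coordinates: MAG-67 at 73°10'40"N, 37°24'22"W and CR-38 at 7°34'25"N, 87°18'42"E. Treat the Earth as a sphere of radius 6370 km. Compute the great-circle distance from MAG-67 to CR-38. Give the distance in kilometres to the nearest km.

MAG-67: φ = +73.17778°, λ = -37.40611°
CR-38: φ = +7.57361°, λ = +87.31167°
Δφ = -65.6042°,  Δλ = 124.7178°
a = sin²(Δφ/2) + cos φ₁ cos φ₂ sin²(Δλ/2) = 0.518614
c = 2·arcsin(√a) = 1.608032 rad = 92.1335°
d = R·c = 6370 × 1.608032 = 10243.2 km

10243 km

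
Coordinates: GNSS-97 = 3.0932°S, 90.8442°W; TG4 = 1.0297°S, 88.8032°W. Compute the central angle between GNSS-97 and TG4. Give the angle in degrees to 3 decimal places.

Δφ = 2.0635°,  Δλ = 2.0410°
a = sin²(Δφ/2) + cos φ₁ cos φ₂ sin²(Δλ/2) = 0.000641
c = 2·arcsin(√a) = 0.050638 rad = 2.9014°

2.901°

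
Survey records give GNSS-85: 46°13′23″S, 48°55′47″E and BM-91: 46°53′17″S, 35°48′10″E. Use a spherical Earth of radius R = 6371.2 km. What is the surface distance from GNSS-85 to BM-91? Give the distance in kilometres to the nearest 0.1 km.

GNSS-85: φ = -46.22306°, λ = +48.92972°
BM-91: φ = -46.88806°, λ = +35.80278°
Δφ = -0.6650°,  Δλ = -13.1269°
a = sin²(Δφ/2) + cos φ₁ cos φ₂ sin²(Δλ/2) = 0.006211
c = 2·arcsin(√a) = 0.157788 rad = 9.0406°
d = R·c = 6371.2 × 0.157788 = 1005.3 km

1005.3 km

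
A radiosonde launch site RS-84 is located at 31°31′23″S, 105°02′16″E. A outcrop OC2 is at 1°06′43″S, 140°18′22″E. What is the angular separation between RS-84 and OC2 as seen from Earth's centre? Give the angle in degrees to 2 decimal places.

RS-84: φ = -31.52306°, λ = +105.03778°
OC2: φ = -1.11194°, λ = +140.30611°
Δφ = 30.4111°,  Δλ = 35.2683°
a = sin²(Δφ/2) + cos φ₁ cos φ₂ sin²(Δλ/2) = 0.147006
c = 2·arcsin(√a) = 0.786980 rad = 45.0906°

45.09°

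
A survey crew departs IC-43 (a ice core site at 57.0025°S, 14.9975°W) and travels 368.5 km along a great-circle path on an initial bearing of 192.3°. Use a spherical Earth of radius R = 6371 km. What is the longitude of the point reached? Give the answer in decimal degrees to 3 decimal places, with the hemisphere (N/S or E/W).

16.419°W

δ = d/R = 368.5/6371 = 0.057840 rad
φ₂ = arcsin(sin φ₁ cos δ + cos φ₁ sin δ cos θ)
   = arcsin(-0.83869·0.99833 + 0.54460·0.05781·-0.97705) = -60.23299°
λ₂ = λ₁ + atan2(sin θ sin δ cos φ₁, cos δ − sin φ₁ sin φ₂) = -16.41885°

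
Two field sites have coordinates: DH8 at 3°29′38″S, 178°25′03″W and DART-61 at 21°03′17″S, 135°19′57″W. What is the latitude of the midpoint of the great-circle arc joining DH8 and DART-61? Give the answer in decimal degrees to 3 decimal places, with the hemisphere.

13.164°S

DH8: φ = -3.49389°, λ = -178.41750°
DART-61: φ = -21.05472°, λ = -135.33250°
Bx = cos φ₂ cos Δλ = 0.681582,  By = cos φ₂ sin Δλ = 0.637478
φₘ = atan2(sin φ₁ + sin φ₂, √((cos φ₁ + Bx)² + By²)) = -13.16396°
λₘ = λ₁ + atan2(By, cos φ₁ + Bx) = -157.63505°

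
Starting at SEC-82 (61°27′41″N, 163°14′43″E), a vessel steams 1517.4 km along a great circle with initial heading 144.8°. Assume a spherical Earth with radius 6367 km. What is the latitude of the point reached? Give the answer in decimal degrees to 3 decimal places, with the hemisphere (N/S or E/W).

SEC-82: φ = +61.46139°, λ = +163.24528°
δ = d/R = 1517.4/6367 = 0.238323 rad
φ₂ = arcsin(sin φ₁ cos δ + cos φ₁ sin δ cos θ)
   = arcsin(0.87850·0.97174 + 0.47775·0.23607·-0.81714) = 49.59697°
λ₂ = λ₁ + atan2(sin θ sin δ cos φ₁, cos δ − sin φ₁ sin φ₂) = 175.36460°

49.597°N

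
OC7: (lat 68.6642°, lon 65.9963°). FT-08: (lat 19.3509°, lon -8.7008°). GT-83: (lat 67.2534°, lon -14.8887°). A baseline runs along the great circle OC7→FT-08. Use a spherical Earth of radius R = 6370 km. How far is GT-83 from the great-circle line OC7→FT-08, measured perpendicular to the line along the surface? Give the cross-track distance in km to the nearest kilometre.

2094 km

δ₁₃ = central angle OC7→GT-83 = 0.492181 rad  (haversine)
θ₁₃ = bearing OC7→GT-83 = 306.109°,  θ₁₂ = bearing OC7→FT-08 = 263.022°
dₓₜ = R·arcsin(sin δ₁₃ · sin(θ₁₃ − θ₁₂)) = 6370·arcsin(0.47255·sin(43.087°)) = 2093.735 km
|dₓₜ| = 2093.735 km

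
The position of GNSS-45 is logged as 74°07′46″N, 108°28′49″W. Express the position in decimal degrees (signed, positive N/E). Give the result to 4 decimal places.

lat: 74.1294° N → +74.1294°
lon: 108.4803° W → -108.4803°

+74.1294°, -108.4803°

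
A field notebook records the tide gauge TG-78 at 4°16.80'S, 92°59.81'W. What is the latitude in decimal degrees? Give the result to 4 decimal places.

4° + 16.80′/60 = 4 + 0.28000 = 4.2800°

4.2800°S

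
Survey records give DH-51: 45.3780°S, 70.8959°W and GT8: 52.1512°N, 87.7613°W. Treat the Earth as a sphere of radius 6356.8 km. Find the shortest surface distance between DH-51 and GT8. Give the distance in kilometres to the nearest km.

10940 km

Δφ = 97.5292°,  Δλ = -16.8654°
a = sin²(Δφ/2) + cos φ₁ cos φ₂ sin²(Δλ/2) = 0.574784
c = 2·arcsin(√a) = 1.720929 rad = 98.6019°
d = R·c = 6356.8 × 1.720929 = 10939.6 km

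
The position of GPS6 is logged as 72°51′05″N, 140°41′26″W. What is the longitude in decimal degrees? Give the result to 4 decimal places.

140.6906°W

140° + 41′/60 + 26″/3600 = 140 + 0.68333 + 0.00722 = 140.6906°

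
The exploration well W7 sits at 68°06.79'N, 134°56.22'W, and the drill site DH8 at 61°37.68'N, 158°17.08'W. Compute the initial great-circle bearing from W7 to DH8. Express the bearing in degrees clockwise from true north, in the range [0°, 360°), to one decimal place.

247.8°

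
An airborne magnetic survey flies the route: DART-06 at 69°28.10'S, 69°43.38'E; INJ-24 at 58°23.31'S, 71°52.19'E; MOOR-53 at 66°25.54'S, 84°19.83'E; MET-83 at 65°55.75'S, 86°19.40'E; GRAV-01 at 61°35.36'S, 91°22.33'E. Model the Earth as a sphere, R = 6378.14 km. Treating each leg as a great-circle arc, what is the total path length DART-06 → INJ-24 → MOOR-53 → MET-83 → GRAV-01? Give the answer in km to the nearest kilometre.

DART-06: φ = -69.46833°, λ = +69.72300°
INJ-24: φ = -58.38850°, λ = +71.86983°
MOOR-53: φ = -66.42567°, λ = +84.33050°
MET-83: φ = -65.92917°, λ = +86.32333°
GRAV-01: φ = -61.58933°, λ = +91.37217°
DART-06→INJ-24: c = 0.194050 rad, d = 1237.68 km
INJ-24→MOOR-53: c = 0.172028 rad, d = 1097.22 km
MOOR-53→MET-83: c = 0.016505 rad, d = 105.27 km
MET-83→GRAV-01: c = 0.085116 rad, d = 542.88 km
Total = 1237.68 + 1097.22 + 105.27 + 542.88 = 2983.05 km

2983 km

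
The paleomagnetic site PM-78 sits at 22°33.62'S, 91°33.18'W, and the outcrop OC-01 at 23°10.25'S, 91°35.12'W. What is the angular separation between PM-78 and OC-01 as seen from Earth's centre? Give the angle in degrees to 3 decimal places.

0.611°

PM-78: φ = -22.56033°, λ = -91.55300°
OC-01: φ = -23.17083°, λ = -91.58533°
Δφ = -0.6105°,  Δλ = -0.0323°
a = sin²(Δφ/2) + cos φ₁ cos φ₂ sin²(Δλ/2) = 0.000028
c = 2·arcsin(√a) = 0.010668 rad = 0.6112°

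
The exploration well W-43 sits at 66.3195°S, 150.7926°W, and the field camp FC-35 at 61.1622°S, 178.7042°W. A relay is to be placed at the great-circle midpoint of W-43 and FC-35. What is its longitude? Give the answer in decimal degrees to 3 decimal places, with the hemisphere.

166.048°W

Bx = cos φ₂ cos Δλ = 0.426222,  By = cos φ₂ sin Δλ = -0.225784
φₘ = atan2(sin φ₁ + sin φ₂, √((cos φ₁ + Bx)² + By²)) = -64.41002°
λₘ = λ₁ + atan2(By, cos φ₁ + Bx) = -166.04798°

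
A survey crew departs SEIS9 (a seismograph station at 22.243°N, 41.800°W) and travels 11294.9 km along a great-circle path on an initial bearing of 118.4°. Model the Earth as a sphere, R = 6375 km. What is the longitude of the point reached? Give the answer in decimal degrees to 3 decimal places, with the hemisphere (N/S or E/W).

δ = d/R = 11294.9/6375 = 1.771749 rad
φ₂ = arcsin(sin φ₁ cos δ + cos φ₁ sin δ cos θ)
   = arcsin(0.37854·-0.19960 + 0.92559·0.97988·-0.47562) = -30.45952°
λ₂ = λ₁ + atan2(sin θ sin δ cos φ₁, cos δ − sin φ₁ sin φ₂) = 48.75384°

48.754°E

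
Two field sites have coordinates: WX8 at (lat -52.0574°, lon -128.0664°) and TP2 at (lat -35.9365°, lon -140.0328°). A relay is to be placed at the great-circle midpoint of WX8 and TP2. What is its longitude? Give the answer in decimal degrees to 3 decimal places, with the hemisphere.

134.871°W

Bx = cos φ₂ cos Δλ = 0.792073,  By = cos φ₂ sin Δλ = -0.167875
φₘ = atan2(sin φ₁ + sin φ₂, √((cos φ₁ + Bx)² + By²)) = -44.15041°
λₘ = λ₁ + atan2(By, cos φ₁ + Bx) = -134.87069°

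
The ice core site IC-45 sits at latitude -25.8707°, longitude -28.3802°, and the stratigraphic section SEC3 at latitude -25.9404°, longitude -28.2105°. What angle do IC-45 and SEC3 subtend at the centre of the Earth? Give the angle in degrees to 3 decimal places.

0.168°

Δφ = -0.0697°,  Δλ = 0.1697°
a = sin²(Δφ/2) + cos φ₁ cos φ₂ sin²(Δλ/2) = 0.000002
c = 2·arcsin(√a) = 0.002929 rad = 0.1678°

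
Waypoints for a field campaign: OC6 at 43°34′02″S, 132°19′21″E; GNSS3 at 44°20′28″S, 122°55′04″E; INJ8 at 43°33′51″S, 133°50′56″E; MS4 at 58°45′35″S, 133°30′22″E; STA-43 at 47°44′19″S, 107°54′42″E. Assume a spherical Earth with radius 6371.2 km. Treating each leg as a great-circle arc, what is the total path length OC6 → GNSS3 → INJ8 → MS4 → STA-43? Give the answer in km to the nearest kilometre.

OC6: φ = -43.56722°, λ = +132.32250°
GNSS3: φ = -44.34111°, λ = +122.91778°
INJ8: φ = -43.56417°, λ = +133.84889°
MS4: φ = -58.75972°, λ = +133.50611°
STA-43: φ = -47.73861°, λ = +107.91167°
OC6→GNSS3: c = 0.118869 rad, d = 757.34 km
GNSS3→INJ8: c = 0.137912 rad, d = 878.66 km
INJ8→MS4: c = 0.265238 rad, d = 1689.89 km
MS4→STA-43: c = 0.325996 rad, d = 2076.99 km
Total = 757.34 + 878.66 + 1689.89 + 2076.99 = 5402.87 km

5403 km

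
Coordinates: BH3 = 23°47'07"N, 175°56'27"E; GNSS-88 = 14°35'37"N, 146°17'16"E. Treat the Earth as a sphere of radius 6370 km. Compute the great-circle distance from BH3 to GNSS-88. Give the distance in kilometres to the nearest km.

BH3: φ = +23.78528°, λ = +175.94083°
GNSS-88: φ = +14.59361°, λ = +146.28778°
Δφ = -9.1917°,  Δλ = -29.6531°
a = sin²(Δφ/2) + cos φ₁ cos φ₂ sin²(Δλ/2) = 0.064407
c = 2·arcsin(√a) = 0.513182 rad = 29.4032°
d = R·c = 6370 × 0.513182 = 3269.0 km

3269 km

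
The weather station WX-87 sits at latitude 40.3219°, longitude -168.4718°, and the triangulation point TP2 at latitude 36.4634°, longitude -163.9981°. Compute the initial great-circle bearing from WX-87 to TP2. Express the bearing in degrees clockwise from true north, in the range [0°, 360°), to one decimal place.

136.3°

Δλ = 4.4737°
y = sin Δλ · cos φ₂ = 0.062732
x = cos φ₁ sin φ₂ − sin φ₁ cos φ₂ cos Δλ = -0.065707
θ = atan2(y, x) = 136.3271° → 136.3271° (mod 360°)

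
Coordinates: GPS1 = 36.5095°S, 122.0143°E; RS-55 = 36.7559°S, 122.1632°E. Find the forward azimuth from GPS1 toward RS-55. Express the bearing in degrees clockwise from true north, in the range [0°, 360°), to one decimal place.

Δλ = 0.1489°
y = sin Δλ · cos φ₂ = 0.002082
x = cos φ₁ sin φ₂ − sin φ₁ cos φ₂ cos Δλ = -0.004302
θ = atan2(y, x) = 154.1739° → 154.1739° (mod 360°)

154.2°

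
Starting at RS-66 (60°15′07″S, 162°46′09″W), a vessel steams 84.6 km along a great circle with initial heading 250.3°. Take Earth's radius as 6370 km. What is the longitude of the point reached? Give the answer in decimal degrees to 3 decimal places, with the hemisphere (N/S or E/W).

164.224°W

RS-66: φ = -60.25194°, λ = -162.76917°
δ = d/R = 84.6/6370 = 0.013281 rad
φ₂ = arcsin(sin φ₁ cos δ + cos φ₁ sin δ cos θ)
   = arcsin(-0.86822·0.99991 + 0.49619·0.01328·-0.33710) = -60.50055°
λ₂ = λ₁ + atan2(sin θ sin δ cos φ₁, cos δ − sin φ₁ sin φ₂) = -164.22417°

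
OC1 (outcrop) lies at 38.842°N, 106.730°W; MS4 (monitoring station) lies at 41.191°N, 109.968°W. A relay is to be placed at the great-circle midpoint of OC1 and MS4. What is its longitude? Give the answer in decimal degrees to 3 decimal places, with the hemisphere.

Bx = cos φ₂ cos Δλ = 0.751317,  By = cos φ₂ sin Δλ = -0.042505
φₘ = atan2(sin φ₁ + sin φ₂, √((cos φ₁ + Bx)² + By²)) = 40.02776°
λₘ = λ₁ + atan2(By, cos φ₁ + Bx) = -108.32112°

108.321°W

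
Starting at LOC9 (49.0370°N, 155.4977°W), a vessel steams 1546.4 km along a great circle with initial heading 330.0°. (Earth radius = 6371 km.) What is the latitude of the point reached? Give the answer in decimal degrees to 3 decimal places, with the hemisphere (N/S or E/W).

δ = d/R = 1546.4/6371 = 0.242725 rad
φ₂ = arcsin(sin φ₁ cos δ + cos φ₁ sin δ cos θ)
   = arcsin(0.75513·0.97069 + 0.65557·0.24035·0.86603) = 60.39519°
λ₂ = λ₁ + atan2(sin θ sin δ cos φ₁, cos δ − sin φ₁ sin φ₂) = -169.57675°

60.395°N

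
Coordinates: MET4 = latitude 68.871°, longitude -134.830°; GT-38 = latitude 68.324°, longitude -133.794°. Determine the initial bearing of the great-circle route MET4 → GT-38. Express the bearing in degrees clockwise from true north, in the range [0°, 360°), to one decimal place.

Δλ = 1.0360°
y = sin Δλ · cos φ₂ = 0.006678
x = cos φ₁ sin φ₂ − sin φ₁ cos φ₂ cos Δλ = -0.009490
θ = atan2(y, x) = 144.8669° → 144.8669° (mod 360°)

144.9°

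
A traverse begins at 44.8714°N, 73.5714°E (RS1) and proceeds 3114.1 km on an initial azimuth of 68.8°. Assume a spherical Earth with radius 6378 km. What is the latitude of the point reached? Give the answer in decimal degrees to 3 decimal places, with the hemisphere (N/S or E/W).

δ = d/R = 3114.1/6378 = 0.488257 rad
φ₂ = arcsin(sin φ₁ cos δ + cos φ₁ sin δ cos θ)
   = arcsin(0.70552·0.88315 + 0.70869·0.46909·0.36162) = 48.01306°
λ₂ = λ₁ + atan2(sin θ sin δ cos φ₁, cos δ − sin φ₁ sin φ₂) = 114.39718°

48.013°N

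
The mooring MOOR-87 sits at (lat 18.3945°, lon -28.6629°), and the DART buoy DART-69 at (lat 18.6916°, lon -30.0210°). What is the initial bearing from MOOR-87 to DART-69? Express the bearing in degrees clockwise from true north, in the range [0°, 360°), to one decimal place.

Δλ = -1.3581°
y = sin Δλ · cos φ₂ = -0.022451
x = cos φ₁ sin φ₂ − sin φ₁ cos φ₂ cos Δλ = 0.005269
θ = atan2(y, x) = -76.7916° → 283.2084° (mod 360°)

283.2°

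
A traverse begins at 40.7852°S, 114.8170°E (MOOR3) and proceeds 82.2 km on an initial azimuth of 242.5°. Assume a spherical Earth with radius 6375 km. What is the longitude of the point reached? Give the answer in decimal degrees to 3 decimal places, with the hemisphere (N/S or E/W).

113.947°E

δ = d/R = 82.2/6375 = 0.012894 rad
φ₂ = arcsin(sin φ₁ cos δ + cos φ₁ sin δ cos θ)
   = arcsin(-0.65323·0.99992 + 0.75716·0.01289·-0.46175) = -41.12307°
λ₂ = λ₁ + atan2(sin θ sin δ cos φ₁, cos δ − sin φ₁ sin φ₂) = 113.94708°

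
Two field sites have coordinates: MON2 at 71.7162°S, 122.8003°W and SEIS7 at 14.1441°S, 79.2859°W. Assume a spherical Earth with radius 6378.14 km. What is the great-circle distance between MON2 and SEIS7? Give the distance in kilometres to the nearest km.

Δφ = 57.5721°,  Δλ = 43.5144°
a = sin²(Δφ/2) + cos φ₁ cos φ₂ sin²(Δλ/2) = 0.273680
c = 2·arcsin(√a) = 1.101072 rad = 63.0868°
d = R·c = 6378.14 × 1.101072 = 7022.8 km

7023 km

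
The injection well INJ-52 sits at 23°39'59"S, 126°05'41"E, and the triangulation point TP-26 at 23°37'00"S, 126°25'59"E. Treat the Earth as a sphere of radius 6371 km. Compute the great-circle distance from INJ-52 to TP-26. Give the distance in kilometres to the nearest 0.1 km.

INJ-52: φ = -23.66639°, λ = +126.09472°
TP-26: φ = -23.61667°, λ = +126.43306°
Δφ = 0.0497°,  Δλ = 0.3383°
a = sin²(Δφ/2) + cos φ₁ cos φ₂ sin²(Δλ/2) = 0.000008
c = 2·arcsin(√a) = 0.005479 rad = 0.3139°
d = R·c = 6371 × 0.005479 = 34.9 km

34.9 km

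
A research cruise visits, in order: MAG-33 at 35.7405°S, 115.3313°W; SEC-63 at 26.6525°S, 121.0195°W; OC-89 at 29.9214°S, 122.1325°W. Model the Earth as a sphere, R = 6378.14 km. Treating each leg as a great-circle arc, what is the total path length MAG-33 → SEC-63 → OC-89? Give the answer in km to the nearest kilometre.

1527 km

MAG-33→SEC-63: c = 0.179826 rad, d = 1146.95 km
SEC-63→OC-89: c = 0.059561 rad, d = 379.89 km
Total = 1146.95 + 379.89 = 1526.84 km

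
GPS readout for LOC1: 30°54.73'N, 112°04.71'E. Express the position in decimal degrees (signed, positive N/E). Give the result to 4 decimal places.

lat: 30.9122° N → +30.9122°
lon: 112.0785° E → +112.0785°

+30.9122°, +112.0785°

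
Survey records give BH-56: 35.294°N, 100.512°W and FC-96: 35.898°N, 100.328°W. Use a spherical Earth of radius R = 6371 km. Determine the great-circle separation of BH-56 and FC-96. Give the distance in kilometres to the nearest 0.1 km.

69.2 km

Δφ = 0.6040°,  Δλ = 0.1840°
a = sin²(Δφ/2) + cos φ₁ cos φ₂ sin²(Δλ/2) = 0.000029
c = 2·arcsin(√a) = 0.010860 rad = 0.6223°
d = R·c = 6371 × 0.010860 = 69.2 km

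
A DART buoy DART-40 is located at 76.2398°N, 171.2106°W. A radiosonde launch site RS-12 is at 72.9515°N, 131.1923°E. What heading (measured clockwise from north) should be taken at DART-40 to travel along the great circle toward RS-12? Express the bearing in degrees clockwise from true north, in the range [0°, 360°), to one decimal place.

Δλ = -57.5971°
y = sin Δλ · cos φ₂ = -0.247533
x = cos φ₁ sin φ₂ − sin φ₁ cos φ₂ cos Δλ = 0.074809
θ = atan2(y, x) = -73.1843° → 286.8157° (mod 360°)

286.8°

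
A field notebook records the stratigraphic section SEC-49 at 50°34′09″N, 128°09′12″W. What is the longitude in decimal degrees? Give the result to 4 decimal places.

128.1533°W

128° + 9′/60 + 12″/3600 = 128 + 0.15000 + 0.00333 = 128.1533°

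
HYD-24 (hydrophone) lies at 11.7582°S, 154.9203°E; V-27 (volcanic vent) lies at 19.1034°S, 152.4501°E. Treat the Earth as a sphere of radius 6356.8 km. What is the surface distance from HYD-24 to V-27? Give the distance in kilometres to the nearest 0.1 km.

Δφ = -7.3452°,  Δλ = -2.4702°
a = sin²(Δφ/2) + cos φ₁ cos φ₂ sin²(Δλ/2) = 0.004533
c = 2·arcsin(√a) = 0.134755 rad = 7.7209°
d = R·c = 6356.8 × 0.134755 = 856.6 km

856.6 km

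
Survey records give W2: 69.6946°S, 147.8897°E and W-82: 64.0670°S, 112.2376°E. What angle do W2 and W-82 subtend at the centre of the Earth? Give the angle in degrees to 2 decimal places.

Δφ = 5.6276°,  Δλ = -35.6521°
a = sin²(Δφ/2) + cos φ₁ cos φ₂ sin²(Δλ/2) = 0.016632
c = 2·arcsin(√a) = 0.258651 rad = 14.8196°

14.82°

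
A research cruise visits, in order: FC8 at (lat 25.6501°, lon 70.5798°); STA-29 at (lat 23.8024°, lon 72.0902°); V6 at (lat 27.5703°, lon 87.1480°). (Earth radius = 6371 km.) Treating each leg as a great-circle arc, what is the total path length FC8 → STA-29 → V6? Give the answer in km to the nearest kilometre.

1821 km

FC8→STA-29: c = 0.040165 rad, d = 255.89 km
STA-29→V6: c = 0.245604 rad, d = 1564.74 km
Total = 255.89 + 1564.74 = 1820.63 km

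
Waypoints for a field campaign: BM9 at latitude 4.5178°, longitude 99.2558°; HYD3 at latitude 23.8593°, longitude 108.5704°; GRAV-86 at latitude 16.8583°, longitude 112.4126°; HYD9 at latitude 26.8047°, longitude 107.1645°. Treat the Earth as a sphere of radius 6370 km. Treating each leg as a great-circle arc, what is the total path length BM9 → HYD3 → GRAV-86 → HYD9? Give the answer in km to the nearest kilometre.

4477 km

BM9→HYD3: c = 0.372171 rad, d = 2370.73 km
HYD3→GRAV-86: c = 0.137390 rad, d = 875.17 km
GRAV-86→HYD9: c = 0.193231 rad, d = 1230.88 km
Total = 2370.73 + 875.17 + 1230.88 = 4476.78 km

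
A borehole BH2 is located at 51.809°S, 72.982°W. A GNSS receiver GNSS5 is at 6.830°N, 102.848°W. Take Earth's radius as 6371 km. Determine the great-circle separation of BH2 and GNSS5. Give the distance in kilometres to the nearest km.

Δφ = 58.6390°,  Δλ = -29.8660°
a = sin²(Δφ/2) + cos φ₁ cos φ₂ sin²(Δλ/2) = 0.280551
c = 2·arcsin(√a) = 1.116424 rad = 63.9664°
d = R·c = 6371 × 1.116424 = 7112.7 km

7113 km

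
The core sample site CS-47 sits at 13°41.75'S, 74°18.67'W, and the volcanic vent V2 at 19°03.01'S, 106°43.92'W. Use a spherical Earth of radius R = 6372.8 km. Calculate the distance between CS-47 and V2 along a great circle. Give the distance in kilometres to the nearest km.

CS-47: φ = -13.69583°, λ = -74.31117°
V2: φ = -19.05017°, λ = -106.73200°
Δφ = -5.3543°,  Δλ = -32.4208°
a = sin²(Δφ/2) + cos φ₁ cos φ₂ sin²(Δλ/2) = 0.073752
c = 2·arcsin(√a) = 0.550056 rad = 31.5159°
d = R·c = 6372.8 × 0.550056 = 3505.4 km

3505 km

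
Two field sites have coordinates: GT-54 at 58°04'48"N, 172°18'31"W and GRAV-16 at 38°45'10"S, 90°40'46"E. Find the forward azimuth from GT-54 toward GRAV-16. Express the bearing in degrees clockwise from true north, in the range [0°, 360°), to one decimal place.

252.1°

GT-54: φ = +58.08000°, λ = -172.30861°
GRAV-16: φ = -38.75278°, λ = +90.67944°
Δλ = -97.0119°
y = sin Δλ · cos φ₂ = -0.774021
x = cos φ₁ sin φ₂ − sin φ₁ cos φ₂ cos Δλ = -0.250161
θ = atan2(y, x) = -107.9107° → 252.0893° (mod 360°)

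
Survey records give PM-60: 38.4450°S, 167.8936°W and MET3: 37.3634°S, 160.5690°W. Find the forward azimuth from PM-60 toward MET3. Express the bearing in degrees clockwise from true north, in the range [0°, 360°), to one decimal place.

81.7°

Δλ = 7.3246°
y = sin Δλ · cos φ₂ = 0.101330
x = cos φ₁ sin φ₂ − sin φ₁ cos φ₂ cos Δλ = 0.014844
θ = atan2(y, x) = 81.6660° → 81.6660° (mod 360°)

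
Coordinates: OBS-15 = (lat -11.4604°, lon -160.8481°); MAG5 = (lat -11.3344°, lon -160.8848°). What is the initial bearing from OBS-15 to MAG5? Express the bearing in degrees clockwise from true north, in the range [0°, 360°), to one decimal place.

344.1°

Δλ = -0.0367°
y = sin Δλ · cos φ₂ = -0.000628
x = cos φ₁ sin φ₂ − sin φ₁ cos φ₂ cos Δλ = 0.002199
θ = atan2(y, x) = -15.9391° → 344.0609° (mod 360°)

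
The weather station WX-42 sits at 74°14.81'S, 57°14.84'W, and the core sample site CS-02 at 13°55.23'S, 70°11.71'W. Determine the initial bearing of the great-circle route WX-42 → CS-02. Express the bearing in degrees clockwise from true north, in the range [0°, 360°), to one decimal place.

345.6°

WX-42: φ = -74.24683°, λ = -57.24733°
CS-02: φ = -13.92050°, λ = -70.19517°
Δλ = -12.9478°
y = sin Δλ · cos φ₂ = -0.217483
x = cos φ₁ sin φ₂ − sin φ₁ cos φ₂ cos Δλ = 0.845107
θ = atan2(y, x) = -14.4316° → 345.5684° (mod 360°)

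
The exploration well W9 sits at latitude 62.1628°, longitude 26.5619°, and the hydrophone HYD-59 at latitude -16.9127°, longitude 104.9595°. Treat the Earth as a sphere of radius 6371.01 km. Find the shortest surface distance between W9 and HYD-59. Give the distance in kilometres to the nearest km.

Δφ = -79.0755°,  Δλ = 78.3976°
a = sin²(Δφ/2) + cos φ₁ cos φ₂ sin²(Δλ/2) = 0.583698
c = 2·arcsin(√a) = 1.738984 rad = 99.6365°
d = R·c = 6371.01 × 1.738984 = 11079.1 km

11079 km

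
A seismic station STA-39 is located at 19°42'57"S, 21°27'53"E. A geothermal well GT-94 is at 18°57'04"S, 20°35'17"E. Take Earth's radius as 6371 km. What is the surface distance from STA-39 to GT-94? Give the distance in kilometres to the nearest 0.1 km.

STA-39: φ = -19.71583°, λ = +21.46472°
GT-94: φ = -18.95111°, λ = +20.58806°
Δφ = 0.7647°,  Δλ = -0.8767°
a = sin²(Δφ/2) + cos φ₁ cos φ₂ sin²(Δλ/2) = 0.000097
c = 2·arcsin(√a) = 0.019662 rad = 1.1265°
d = R·c = 6371 × 0.019662 = 125.3 km

125.3 km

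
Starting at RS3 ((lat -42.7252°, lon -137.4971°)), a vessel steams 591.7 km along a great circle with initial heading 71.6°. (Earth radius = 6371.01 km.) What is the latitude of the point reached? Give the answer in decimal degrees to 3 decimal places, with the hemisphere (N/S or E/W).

δ = d/R = 591.7/6371.01 = 0.092874 rad
φ₂ = arcsin(sin φ₁ cos δ + cos φ₁ sin δ cos θ)
   = arcsin(-0.67848·0.99569 + 0.73462·0.09274·0.31565) = -40.84796°
λ₂ = λ₁ + atan2(sin θ sin δ cos φ₁, cos δ − sin φ₁ sin φ₂) = -130.81664°

40.848°S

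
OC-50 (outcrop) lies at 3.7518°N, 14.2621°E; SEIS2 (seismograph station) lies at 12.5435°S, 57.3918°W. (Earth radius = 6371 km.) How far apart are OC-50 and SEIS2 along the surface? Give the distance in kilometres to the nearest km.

8117 km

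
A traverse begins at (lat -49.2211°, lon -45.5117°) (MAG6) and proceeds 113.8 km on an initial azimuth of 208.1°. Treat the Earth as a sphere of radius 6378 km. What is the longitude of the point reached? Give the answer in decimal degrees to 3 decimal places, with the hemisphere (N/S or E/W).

δ = d/R = 113.8/6378 = 0.017843 rad
φ₂ = arcsin(sin φ₁ cos δ + cos φ₁ sin δ cos θ)
   = arcsin(-0.75724·0.99984 + 0.65314·0.01784·-0.88213) = -50.12050°
λ₂ = λ₁ + atan2(sin θ sin δ cos φ₁, cos δ − sin φ₁ sin φ₂) = -46.26267°

46.263°W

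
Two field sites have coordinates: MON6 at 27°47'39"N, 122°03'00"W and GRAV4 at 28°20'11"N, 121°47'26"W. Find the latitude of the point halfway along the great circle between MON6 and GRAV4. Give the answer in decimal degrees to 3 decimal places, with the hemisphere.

MON6: φ = +27.79417°, λ = -122.05000°
GRAV4: φ = +28.33639°, λ = -121.79056°
Bx = cos φ₂ cos Δλ = 0.880167,  By = cos φ₂ sin Δλ = 0.003986
φₘ = atan2(sin φ₁ + sin φ₂, √((cos φ₁ + Bx)² + By²)) = 28.06534°
λₘ = λ₁ + atan2(By, cos φ₁ + Bx) = -121.92061°

28.065°N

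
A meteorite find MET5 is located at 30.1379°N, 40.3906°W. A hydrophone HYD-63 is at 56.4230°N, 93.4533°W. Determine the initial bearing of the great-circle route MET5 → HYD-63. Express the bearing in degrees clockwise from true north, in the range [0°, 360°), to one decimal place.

Δλ = -53.0627°
y = sin Δλ · cos φ₂ = -0.442055
x = cos φ₁ sin φ₂ − sin φ₁ cos φ₂ cos Δλ = 0.553649
θ = atan2(y, x) = -38.6052° → 321.3948° (mod 360°)

321.4°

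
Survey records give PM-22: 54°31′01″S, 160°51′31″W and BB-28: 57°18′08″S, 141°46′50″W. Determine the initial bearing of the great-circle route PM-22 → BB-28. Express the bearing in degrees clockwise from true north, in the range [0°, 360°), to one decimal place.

PM-22: φ = -54.51694°, λ = -160.85861°
BB-28: φ = -57.30222°, λ = -141.78056°
Δλ = 19.0781°
y = sin Δλ · cos φ₂ = 0.176570
x = cos φ₁ sin φ₂ − sin φ₁ cos φ₂ cos Δλ = -0.072754
θ = atan2(y, x) = 112.3937° → 112.3937° (mod 360°)

112.4°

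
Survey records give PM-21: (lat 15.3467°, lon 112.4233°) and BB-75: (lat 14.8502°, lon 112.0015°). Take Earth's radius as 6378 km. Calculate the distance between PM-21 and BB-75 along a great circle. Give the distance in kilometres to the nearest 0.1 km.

71.5 km

Δφ = -0.4965°,  Δλ = -0.4218°
a = sin²(Δφ/2) + cos φ₁ cos φ₂ sin²(Δλ/2) = 0.000031
c = 2·arcsin(√a) = 0.011208 rad = 0.6421°
d = R·c = 6378 × 0.011208 = 71.5 km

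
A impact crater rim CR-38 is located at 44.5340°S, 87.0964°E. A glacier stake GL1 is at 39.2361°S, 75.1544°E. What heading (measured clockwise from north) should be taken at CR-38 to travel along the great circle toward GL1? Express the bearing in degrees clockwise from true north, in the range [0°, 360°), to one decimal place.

296.7°

Δλ = -11.9420°
y = sin Δλ · cos φ₂ = -0.160270
x = cos φ₁ sin φ₂ − sin φ₁ cos φ₂ cos Δλ = 0.080578
θ = atan2(y, x) = -63.3085° → 296.6915° (mod 360°)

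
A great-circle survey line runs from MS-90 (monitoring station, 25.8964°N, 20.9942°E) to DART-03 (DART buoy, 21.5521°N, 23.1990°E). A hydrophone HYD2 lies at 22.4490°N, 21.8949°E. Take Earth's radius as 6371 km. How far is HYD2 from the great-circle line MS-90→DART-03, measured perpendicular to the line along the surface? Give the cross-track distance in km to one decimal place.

δ₁₃ = central angle MS-90→HYD2 = 0.061853 rad  (haversine)
θ₁₃ = bearing MS-90→HYD2 = 166.406°,  θ₁₂ = bearing MS-90→DART-03 = 154.627°
dₓₜ = R·arcsin(sin δ₁₃ · sin(θ₁₃ − θ₁₂)) = 6371·arcsin(0.06181·sin(11.779°)) = 80.395 km
|dₓₜ| = 80.395 km

80.4 km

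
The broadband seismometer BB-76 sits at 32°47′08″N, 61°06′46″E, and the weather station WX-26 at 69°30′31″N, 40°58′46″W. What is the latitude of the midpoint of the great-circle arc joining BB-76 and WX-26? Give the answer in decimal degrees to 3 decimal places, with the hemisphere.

60.385°N

BB-76: φ = +32.78556°, λ = +61.11278°
WX-26: φ = +69.50861°, λ = -40.97944°
Bx = cos φ₂ cos Δλ = -0.073334,  By = cos φ₂ sin Δλ = -0.342299
φₘ = atan2(sin φ₁ + sin φ₂, √((cos φ₁ + Bx)² + By²)) = 60.38518°
λₘ = λ₁ + atan2(By, cos φ₁ + Bx) = 37.07263°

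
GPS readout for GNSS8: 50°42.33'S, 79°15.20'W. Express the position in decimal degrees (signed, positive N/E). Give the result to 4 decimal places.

-50.7055°, -79.2533°

lat: 50.7055° S → -50.7055°
lon: 79.2533° W → -79.2533°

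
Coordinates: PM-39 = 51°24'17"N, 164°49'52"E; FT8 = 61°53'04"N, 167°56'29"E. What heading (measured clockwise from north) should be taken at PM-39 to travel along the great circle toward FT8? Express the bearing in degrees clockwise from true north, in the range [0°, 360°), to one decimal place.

8.0°

PM-39: φ = +51.40472°, λ = +164.83111°
FT8: φ = +61.88444°, λ = +167.94139°
Δλ = 3.1103°
y = sin Δλ · cos φ₂ = 0.025569
x = cos φ₁ sin φ₂ − sin φ₁ cos φ₂ cos Δλ = 0.182430
θ = atan2(y, x) = 7.9785° → 7.9785° (mod 360°)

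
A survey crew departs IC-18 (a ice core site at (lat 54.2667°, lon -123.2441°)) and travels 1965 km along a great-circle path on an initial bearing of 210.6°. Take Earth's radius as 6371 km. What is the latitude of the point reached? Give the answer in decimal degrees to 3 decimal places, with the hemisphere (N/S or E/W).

38.378°N

δ = d/R = 1965/6371 = 0.308429 rad
φ₂ = arcsin(sin φ₁ cos δ + cos φ₁ sin δ cos θ)
   = arcsin(0.81174·0.95281 + 0.58401·0.30356·-0.86074) = 38.37776°
λ₂ = λ₁ + atan2(sin θ sin δ cos φ₁, cos δ − sin φ₁ sin φ₂) = -134.61243°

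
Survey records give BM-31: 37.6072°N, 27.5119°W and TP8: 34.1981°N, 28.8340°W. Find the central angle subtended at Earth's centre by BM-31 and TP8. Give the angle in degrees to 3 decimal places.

Δφ = -3.4091°,  Δλ = -1.3221°
a = sin²(Δφ/2) + cos φ₁ cos φ₂ sin²(Δλ/2) = 0.000972
c = 2·arcsin(√a) = 0.062365 rad = 3.5732°

3.573°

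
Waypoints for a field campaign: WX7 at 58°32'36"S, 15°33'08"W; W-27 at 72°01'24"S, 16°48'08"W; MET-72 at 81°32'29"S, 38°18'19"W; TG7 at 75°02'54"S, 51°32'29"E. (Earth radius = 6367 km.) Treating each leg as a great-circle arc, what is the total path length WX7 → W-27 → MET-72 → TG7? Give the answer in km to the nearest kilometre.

WX7: φ = -58.54333°, λ = -15.55222°
W-27: φ = -72.02333°, λ = -16.80222°
MET-72: φ = -81.54139°, λ = -38.30528°
TG7: φ = -75.04833°, λ = +51.54139°
WX7→W-27: c = 0.235435 rad, d = 1499.01 km
W-27→MET-72: c = 0.184251 rad, d = 1173.13 km
MET-72→TG7: c = 0.298645 rad, d = 1901.47 km
Total = 1499.01 + 1173.13 + 1901.47 = 4573.61 km

4574 km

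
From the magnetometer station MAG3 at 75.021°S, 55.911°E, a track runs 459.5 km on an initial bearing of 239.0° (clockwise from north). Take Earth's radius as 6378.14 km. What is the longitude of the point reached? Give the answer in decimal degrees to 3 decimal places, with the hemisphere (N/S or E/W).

40.378°E

δ = d/R = 459.5/6378.14 = 0.072043 rad
φ₂ = arcsin(sin φ₁ cos δ + cos φ₁ sin δ cos θ)
   = arcsin(-0.96602·0.99741 + 0.25846·0.07198·-0.51504) = -76.67958°
λ₂ = λ₁ + atan2(sin θ sin δ cos φ₁, cos δ − sin φ₁ sin φ₂) = 40.37780°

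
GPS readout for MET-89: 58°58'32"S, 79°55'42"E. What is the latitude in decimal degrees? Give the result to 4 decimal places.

58.9756°S

58° + 58′/60 + 32″/3600 = 58 + 0.96667 + 0.00889 = 58.9756°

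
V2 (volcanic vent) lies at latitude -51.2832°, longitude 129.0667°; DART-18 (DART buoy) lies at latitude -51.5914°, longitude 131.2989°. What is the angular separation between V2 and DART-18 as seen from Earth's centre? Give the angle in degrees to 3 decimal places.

Δφ = -0.3082°,  Δλ = 2.2322°
a = sin²(Δφ/2) + cos φ₁ cos φ₂ sin²(Δλ/2) = 0.000155
c = 2·arcsin(√a) = 0.024874 rad = 1.4251°

1.425°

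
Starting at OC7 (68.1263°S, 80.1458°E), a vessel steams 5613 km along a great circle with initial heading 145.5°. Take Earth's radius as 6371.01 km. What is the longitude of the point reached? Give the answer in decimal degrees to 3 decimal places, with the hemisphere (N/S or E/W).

150.929°W

δ = d/R = 5613/6371.01 = 0.881022 rad
φ₂ = arcsin(sin φ₁ cos δ + cos φ₁ sin δ cos θ)
   = arcsin(-0.92801·0.63636 + 0.37256·0.77139·-0.82413) = -55.83212°
λ₂ = λ₁ + atan2(sin θ sin δ cos φ₁, cos δ − sin φ₁ sin φ₂) = -150.92875°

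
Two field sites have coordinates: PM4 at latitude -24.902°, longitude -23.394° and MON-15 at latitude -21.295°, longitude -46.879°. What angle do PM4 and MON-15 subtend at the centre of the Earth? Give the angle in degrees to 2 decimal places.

21.87°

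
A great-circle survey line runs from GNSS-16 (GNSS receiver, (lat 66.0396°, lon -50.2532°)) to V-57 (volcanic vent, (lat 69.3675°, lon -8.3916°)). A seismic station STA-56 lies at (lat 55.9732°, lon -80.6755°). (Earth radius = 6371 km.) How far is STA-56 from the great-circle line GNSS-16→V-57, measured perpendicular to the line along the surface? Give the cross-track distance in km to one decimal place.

δ₁₃ = central angle GNSS-16→STA-56 = 0.306758 rad  (haversine)
θ₁₃ = bearing GNSS-16→STA-56 = 249.777°,  θ₁₂ = bearing GNSS-16→V-57 = 59.189°
dₓₜ = R·arcsin(sin δ₁₃ · sin(θ₁₃ − θ₁₂)) = 6371·arcsin(0.30197·sin(190.588°)) = -353.684 km
|dₓₜ| = 353.684 km

353.7 km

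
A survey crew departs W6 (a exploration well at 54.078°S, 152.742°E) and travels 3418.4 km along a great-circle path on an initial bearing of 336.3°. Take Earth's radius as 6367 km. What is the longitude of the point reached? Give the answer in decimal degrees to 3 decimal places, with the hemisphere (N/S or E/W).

δ = d/R = 3418.4/6367 = 0.536893 rad
φ₂ = arcsin(sin φ₁ cos δ + cos φ₁ sin δ cos θ)
   = arcsin(-0.80982·0.85930 + 0.58668·0.51147·0.91566) = -24.90491°
λ₂ = λ₁ + atan2(sin θ sin δ cos φ₁, cos δ − sin φ₁ sin φ₂) = 139.64140°

139.641°E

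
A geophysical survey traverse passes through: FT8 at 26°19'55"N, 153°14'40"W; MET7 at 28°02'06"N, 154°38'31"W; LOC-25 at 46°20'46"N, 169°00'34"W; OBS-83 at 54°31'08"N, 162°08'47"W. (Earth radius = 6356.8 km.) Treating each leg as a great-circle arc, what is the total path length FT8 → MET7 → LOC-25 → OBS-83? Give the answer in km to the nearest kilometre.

3648 km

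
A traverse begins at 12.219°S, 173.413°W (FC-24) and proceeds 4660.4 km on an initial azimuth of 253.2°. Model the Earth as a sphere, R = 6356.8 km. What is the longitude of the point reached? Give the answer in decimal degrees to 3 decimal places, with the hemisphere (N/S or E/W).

δ = d/R = 4660.4/6356.8 = 0.733136 rad
φ₂ = arcsin(sin φ₁ cos δ + cos φ₁ sin δ cos θ)
   = arcsin(-0.21165·0.74308 + 0.97735·0.66920·-0.28903) = -20.26185°
λ₂ = λ₁ + atan2(sin θ sin δ cos φ₁, cos δ − sin φ₁ sin φ₂) = 143.51637°

143.516°E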